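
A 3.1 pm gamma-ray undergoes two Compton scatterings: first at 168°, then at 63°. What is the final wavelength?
9.2244 pm

Apply Compton shift twice:

First scattering at θ₁ = 168°:
Δλ₁ = λ_C(1 - cos(168°))
Δλ₁ = 2.4263 × 1.9781
Δλ₁ = 4.7996 pm

After first scattering:
λ₁ = 3.1 + 4.7996 = 7.8996 pm

Second scattering at θ₂ = 63°:
Δλ₂ = λ_C(1 - cos(63°))
Δλ₂ = 2.4263 × 0.5460
Δλ₂ = 1.3248 pm

Final wavelength:
λ₂ = 7.8996 + 1.3248 = 9.2244 pm

Total shift: Δλ_total = 4.7996 + 1.3248 = 6.1244 pm

(Intermediate values are shown rounded; full precision is carried through to the final answer.)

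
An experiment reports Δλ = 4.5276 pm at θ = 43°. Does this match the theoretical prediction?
No, inconsistent

Calculate the expected shift for θ = 43°:

Δλ_expected = λ_C(1 - cos(43°))
Δλ_expected = 2.4263 × (1 - cos(43°))
Δλ_expected = 2.4263 × 0.2686
Δλ_expected = 0.6518 pm

Given shift: 4.5276 pm
Expected shift: 0.6518 pm
Difference: 3.8757 pm

The values do not match. The given shift corresponds to θ ≈ 150.0°, not 43°.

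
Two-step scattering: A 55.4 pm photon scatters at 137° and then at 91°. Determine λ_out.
62.0695 pm

Apply Compton shift twice:

First scattering at θ₁ = 137°:
Δλ₁ = λ_C(1 - cos(137°))
Δλ₁ = 2.4263 × 1.7314
Δλ₁ = 4.2008 pm

After first scattering:
λ₁ = 55.4 + 4.2008 = 59.6008 pm

Second scattering at θ₂ = 91°:
Δλ₂ = λ_C(1 - cos(91°))
Δλ₂ = 2.4263 × 1.0175
Δλ₂ = 2.4687 pm

Final wavelength:
λ₂ = 59.6008 + 2.4687 = 62.0695 pm

Total shift: Δλ_total = 4.2008 + 2.4687 = 6.6695 pm

(Intermediate values are shown rounded; full precision is carried through to the final answer.)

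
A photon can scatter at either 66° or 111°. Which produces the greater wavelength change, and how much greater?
111° produces the larger shift by a factor of 2.290

Calculate both shifts using Δλ = λ_C(1 - cos θ):

For θ₁ = 66°:
Δλ₁ = 2.4263 × (1 - cos(66°))
Δλ₁ = 2.4263 × 0.5933
Δλ₁ = 1.4394 pm

For θ₂ = 111°:
Δλ₂ = 2.4263 × (1 - cos(111°))
Δλ₂ = 2.4263 × 1.3584
Δλ₂ = 3.2958 pm

The 111° angle produces the larger shift.
Ratio: 3.2958/1.4394 = 2.290

(Intermediate values are shown rounded; full precision is carried through to the final answer.)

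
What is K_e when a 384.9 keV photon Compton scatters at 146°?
223.0200 keV

By energy conservation: K_e = E_initial - E_final

First find the scattered photon energy:
Initial wavelength: λ = hc/E = 3.2212 pm
Compton shift: Δλ = λ_C(1 - cos(146°)) = 4.4378 pm
Final wavelength: λ' = 3.2212 + 4.4378 = 7.6590 pm
Final photon energy: E' = hc/λ' = 161.8800 keV

Electron kinetic energy:
K_e = E - E' = 384.9000 - 161.8800 = 223.0200 keV

(Intermediate values are shown rounded; full precision is carried through to the final answer.)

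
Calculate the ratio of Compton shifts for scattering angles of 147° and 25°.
147° produces the larger shift by a factor of 19.625

Calculate both shifts using Δλ = λ_C(1 - cos θ):

For θ₁ = 25°:
Δλ₁ = 2.4263 × (1 - cos(25°))
Δλ₁ = 2.4263 × 0.0937
Δλ₁ = 0.2273 pm

For θ₂ = 147°:
Δλ₂ = 2.4263 × (1 - cos(147°))
Δλ₂ = 2.4263 × 1.8387
Δλ₂ = 4.4612 pm

The 147° angle produces the larger shift.
Ratio: 4.4612/0.2273 = 19.625

(Intermediate values are shown rounded; full precision is carried through to the final answer.)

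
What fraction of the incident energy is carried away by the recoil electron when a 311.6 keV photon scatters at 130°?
0.5004 (or 50.04%)

Calculate initial and final photon energies:

Initial: E₀ = 311.6 keV → λ₀ = 3.9790 pm
Compton shift: Δλ = 3.9859 pm
Final wavelength: λ' = 7.9649 pm
Final energy: E' = 155.6639 keV

Fractional energy loss:
(E₀ - E')/E₀ = (311.6000 - 155.6639)/311.6000
= 155.9361/311.6000
= 0.5004
= 50.04%

(Intermediate values are shown rounded; full precision is carried through to the final answer.)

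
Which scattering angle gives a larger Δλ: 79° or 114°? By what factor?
114° produces the larger shift by a factor of 1.738

Calculate both shifts using Δλ = λ_C(1 - cos θ):

For θ₁ = 79°:
Δλ₁ = 2.4263 × (1 - cos(79°))
Δλ₁ = 2.4263 × 0.8092
Δλ₁ = 1.9633 pm

For θ₂ = 114°:
Δλ₂ = 2.4263 × (1 - cos(114°))
Δλ₂ = 2.4263 × 1.4067
Δλ₂ = 3.4132 pm

The 114° angle produces the larger shift.
Ratio: 3.4132/1.9633 = 1.738

(Intermediate values are shown rounded; full precision is carried through to the final answer.)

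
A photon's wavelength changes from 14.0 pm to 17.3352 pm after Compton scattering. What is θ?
112.00°

First find the wavelength shift:
Δλ = λ' - λ = 17.3352 - 14.0 = 3.3352 pm

Using Δλ = λ_C(1 - cos θ), with λ_C = h/(m_e·c) ≈ 2.42631024 pm:
cos θ = 1 - Δλ/λ_C
cos θ = 1 - 3.3352/2.42631024
cos θ = -0.374598

θ = arccos(-0.374598)
θ = 112.00°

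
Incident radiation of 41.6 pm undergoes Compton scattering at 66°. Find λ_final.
43.0394 pm

Using the Compton scattering formula:
λ' = λ + Δλ = λ + λ_C(1 - cos θ)

Given:
- Initial wavelength λ = 41.6 pm
- Scattering angle θ = 66°
- Compton wavelength λ_C ≈ 2.4263 pm

Calculate the shift:
Δλ = 2.4263 × (1 - cos(66°))
Δλ = 2.4263 × 0.5933
Δλ = 1.4394 pm

Final wavelength:
λ' = 41.6 + 1.4394 = 43.0394 pm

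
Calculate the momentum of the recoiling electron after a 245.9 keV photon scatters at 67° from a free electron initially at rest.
1.3100e-22 kg·m/s

The electron is initially at rest, so by conservation of momentum:
p⃗_e = p⃗₀ − p⃗'  (incident photon momentum minus scattered photon momentum)

Photon momentum magnitudes (p = h/λ = E/c):
λ₀ = hc/E₀ = 5.0421 pm → p₀ = h/λ₀ = 1.3142e-22 kg·m/s
Δλ = λ_C(1 − cos 67°) = 1.4783 pm
λ' = 6.5203 pm → p' = h/λ' = 1.0162e-22 kg·m/s

The scattered photon makes angle θ = 67° with the incident direction, so by the law of cosines:
|p⃗_e|² = p₀² + p'² − 2p₀p'cos θ
|p⃗_e|² = (1.3142e-22)² + (1.0162e-22)² − 2·1.3142e-22·1.0162e-22·cos(67°)
|p⃗_e| = 1.3100e-22 kg·m/s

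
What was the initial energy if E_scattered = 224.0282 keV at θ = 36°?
244.5000 keV

Convert final energy to wavelength (hc ≈ 1239.842 keV·pm):
λ' = hc/E' = 1239.842 / 224.0282 = 5.5343 pm

Calculate the Compton shift:
Δλ = λ_C(1 - cos(36°))
Δλ = 2.4263 × (1 - cos(36°))
Δλ = 0.4634 pm

Initial wavelength:
λ = λ' - Δλ = 5.5343 - 0.4634 = 5.0709 pm

Initial energy:
E = hc/λ = 1239.842 / 5.0709 = 244.5000 keV

(Intermediate values are shown rounded; full precision is carried through to the final answer.)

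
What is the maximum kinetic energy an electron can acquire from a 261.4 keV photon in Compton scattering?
132.1920 keV

Maximum energy transfer occurs at θ = 180° (backscattering).

Initial photon: E₀ = 261.4 keV → λ₀ = 4.7431 pm

Maximum Compton shift (at 180°):
Δλ_max = 2λ_C = 2 × 2.4263 = 4.8526 pm

Final wavelength:
λ' = 4.7431 + 4.8526 = 9.5957 pm

Minimum photon energy (maximum energy to electron):
E'_min = hc/λ' = 129.2080 keV

Maximum electron kinetic energy:
K_max = E₀ - E'_min = 261.4000 - 129.2080 = 132.1920 keV

(Intermediate values are shown rounded; full precision is carried through to the final answer.)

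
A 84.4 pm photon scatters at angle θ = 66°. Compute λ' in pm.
85.8394 pm

Using the Compton scattering formula:
λ' = λ + Δλ = λ + λ_C(1 - cos θ)

Given:
- Initial wavelength λ = 84.4 pm
- Scattering angle θ = 66°
- Compton wavelength λ_C ≈ 2.4263 pm

Calculate the shift:
Δλ = 2.4263 × (1 - cos(66°))
Δλ = 2.4263 × 0.5933
Δλ = 1.4394 pm

Final wavelength:
λ' = 84.4 + 1.4394 = 85.8394 pm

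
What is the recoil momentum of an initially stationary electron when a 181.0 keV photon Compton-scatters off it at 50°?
7.7795e-23 kg·m/s

The electron is initially at rest, so by conservation of momentum:
p⃗_e = p⃗₀ − p⃗'  (incident photon momentum minus scattered photon momentum)

Photon momentum magnitudes (p = h/λ = E/c):
λ₀ = hc/E₀ = 6.8500 pm → p₀ = h/λ₀ = 9.6732e-23 kg·m/s
Δλ = λ_C(1 − cos 50°) = 0.8667 pm
λ' = 7.7167 pm → p' = h/λ' = 8.5867e-23 kg·m/s

The scattered photon makes angle θ = 50° with the incident direction, so by the law of cosines:
|p⃗_e|² = p₀² + p'² − 2p₀p'cos θ
|p⃗_e|² = (9.6732e-23)² + (8.5867e-23)² − 2·9.6732e-23·8.5867e-23·cos(50°)
|p⃗_e| = 7.7795e-23 kg·m/s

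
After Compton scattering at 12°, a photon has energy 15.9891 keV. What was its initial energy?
16.0000 keV

Convert final energy to wavelength (hc ≈ 1239.842 keV·pm):
λ' = hc/E' = 1239.842 / 15.9891 = 77.5430 pm

Calculate the Compton shift:
Δλ = λ_C(1 - cos(12°))
Δλ = 2.4263 × (1 - cos(12°))
Δλ = 0.0530 pm

Initial wavelength:
λ = λ' - Δλ = 77.5430 - 0.0530 = 77.4899 pm

Initial energy:
E = hc/λ = 1239.842 / 77.4899 = 16.0000 keV

(Intermediate values are shown rounded; full precision is carried through to the final answer.)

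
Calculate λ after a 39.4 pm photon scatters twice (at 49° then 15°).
40.3172 pm

Apply Compton shift twice:

First scattering at θ₁ = 49°:
Δλ₁ = λ_C(1 - cos(49°))
Δλ₁ = 2.4263 × 0.3439
Δλ₁ = 0.8345 pm

After first scattering:
λ₁ = 39.4 + 0.8345 = 40.2345 pm

Second scattering at θ₂ = 15°:
Δλ₂ = λ_C(1 - cos(15°))
Δλ₂ = 2.4263 × 0.0341
Δλ₂ = 0.0827 pm

Final wavelength:
λ₂ = 40.2345 + 0.0827 = 40.3172 pm

Total shift: Δλ_total = 0.8345 + 0.0827 = 0.9172 pm

(Intermediate values are shown rounded; full precision is carried through to the final answer.)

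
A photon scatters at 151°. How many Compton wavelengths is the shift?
1.8746 λ_C

The Compton shift formula is:
Δλ = λ_C(1 - cos θ)

Dividing both sides by λ_C:
Δλ/λ_C = 1 - cos θ

For θ = 151°:
Δλ/λ_C = 1 - cos(151°)
Δλ/λ_C = 1 - -0.8746
Δλ/λ_C = 1.8746

This means the shift is 1.8746 × λ_C = 4.5484 pm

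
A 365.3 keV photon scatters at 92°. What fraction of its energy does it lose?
0.4252 (or 42.52%)

Calculate initial and final photon energies:

Initial: E₀ = 365.3 keV → λ₀ = 3.3940 pm
Compton shift: Δλ = 2.5110 pm
Final wavelength: λ' = 5.9050 pm
Final energy: E' = 209.9639 keV

Fractional energy loss:
(E₀ - E')/E₀ = (365.3000 - 209.9639)/365.3000
= 155.3361/365.3000
= 0.4252
= 42.52%

(Intermediate values are shown rounded; full precision is carried through to the final answer.)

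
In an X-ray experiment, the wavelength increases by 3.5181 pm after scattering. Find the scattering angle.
116.74°

From the Compton formula Δλ = λ_C(1 - cos θ), we can solve for θ:

cos θ = 1 - Δλ/λ_C

Given:
- Δλ = 3.5181 pm
- λ_C = h/(m_e·c) ≈ 2.42631024 pm

cos θ = 1 - 3.5181/2.42631024
cos θ = 1 - 1.449979
cos θ = -0.449979

θ = arccos(-0.449979)
θ = 116.74°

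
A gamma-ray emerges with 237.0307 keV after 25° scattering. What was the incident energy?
247.8000 keV

Convert final energy to wavelength (hc ≈ 1239.842 keV·pm):
λ' = hc/E' = 1239.842 / 237.0307 = 5.2307 pm

Calculate the Compton shift:
Δλ = λ_C(1 - cos(25°))
Δλ = 2.4263 × (1 - cos(25°))
Δλ = 0.2273 pm

Initial wavelength:
λ = λ' - Δλ = 5.2307 - 0.2273 = 5.0034 pm

Initial energy:
E = hc/λ = 1239.842 / 5.0034 = 247.8000 keV

(Intermediate values are shown rounded; full precision is carried through to the final answer.)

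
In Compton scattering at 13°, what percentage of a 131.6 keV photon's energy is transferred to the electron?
0.0066 (or 0.66%)

Calculate initial and final photon energies:

Initial: E₀ = 131.6 keV → λ₀ = 9.4213 pm
Compton shift: Δλ = 0.0622 pm
Final wavelength: λ' = 9.4835 pm
Final energy: E' = 130.7371 keV

Fractional energy loss:
(E₀ - E')/E₀ = (131.6000 - 130.7371)/131.6000
= 0.8629/131.6000
= 0.0066
= 0.66%

(Intermediate values are shown rounded; full precision is carried through to the final answer.)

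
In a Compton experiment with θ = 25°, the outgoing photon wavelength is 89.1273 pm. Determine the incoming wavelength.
88.9000 pm

From λ' = λ + Δλ, we have λ = λ' - Δλ

First calculate the Compton shift:
Δλ = λ_C(1 - cos θ)
Δλ = 2.4263 × (1 - cos(25°))
Δλ = 2.4263 × 0.0937
Δλ = 0.2273 pm

Initial wavelength:
λ = λ' - Δλ
λ = 89.1273 - 0.2273
λ = 88.9000 pm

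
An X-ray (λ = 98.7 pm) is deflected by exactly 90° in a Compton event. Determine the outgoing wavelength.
101.1263 pm

Using the Compton formula: λ' = λ + λ_C(1 − cos θ)

For θ = 90°, cos θ = 0 (exact) = 0.0000, so:
1 − cos 90° = 1 − (0) = 1.0000

Δλ = λ_C × 1.0000 = 2.4263 × 1.0000 = 2.4263 pm

λ' = 98.7 + 2.4263 = 101.1263 pm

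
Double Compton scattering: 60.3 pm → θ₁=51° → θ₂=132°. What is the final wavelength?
65.2492 pm

Apply Compton shift twice:

First scattering at θ₁ = 51°:
Δλ₁ = λ_C(1 - cos(51°))
Δλ₁ = 2.4263 × 0.3707
Δλ₁ = 0.8994 pm

After first scattering:
λ₁ = 60.3 + 0.8994 = 61.1994 pm

Second scattering at θ₂ = 132°:
Δλ₂ = λ_C(1 - cos(132°))
Δλ₂ = 2.4263 × 1.6691
Δλ₂ = 4.0498 pm

Final wavelength:
λ₂ = 61.1994 + 4.0498 = 65.2492 pm

Total shift: Δλ_total = 0.8994 + 4.0498 = 4.9492 pm

(Intermediate values are shown rounded; full precision is carried through to the final answer.)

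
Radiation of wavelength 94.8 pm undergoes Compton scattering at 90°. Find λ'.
97.2263 pm

Using the Compton formula: λ' = λ + λ_C(1 − cos θ)

For θ = 90°, cos θ = 0 (exact) = 0.0000, so:
1 − cos 90° = 1 − (0) = 1.0000

Δλ = λ_C × 1.0000 = 2.4263 × 1.0000 = 2.4263 pm

λ' = 94.8 + 2.4263 = 97.2263 pm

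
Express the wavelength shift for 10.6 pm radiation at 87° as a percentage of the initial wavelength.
21.6918%

Calculate the Compton shift:
Δλ = λ_C(1 - cos(87°))
Δλ = 2.4263 × (1 - cos(87°))
Δλ = 2.4263 × 0.9477
Δλ = 2.2993 pm

Percentage change:
(Δλ/λ₀) × 100 = (2.2993/10.6) × 100
= 21.6918%

(Intermediate values are shown rounded; full precision is carried through to the final answer.)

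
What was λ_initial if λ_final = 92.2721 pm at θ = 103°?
89.3000 pm

From λ' = λ + Δλ, we have λ = λ' - Δλ

First calculate the Compton shift:
Δλ = λ_C(1 - cos θ)
Δλ = 2.4263 × (1 - cos(103°))
Δλ = 2.4263 × 1.2250
Δλ = 2.9721 pm

Initial wavelength:
λ = λ' - Δλ
λ = 92.2721 - 2.9721
λ = 89.3000 pm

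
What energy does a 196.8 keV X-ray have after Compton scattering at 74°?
153.8735 keV

First convert energy to wavelength:
λ = hc/E, with hc ≈ 1239.842 keV·pm (i.e. 1239.842 eV·nm)

For E = 196.8 keV = 196800 eV:
λ = 1239.842 keV·pm / 196.8 keV
λ = 6.3000 pm

Calculate the Compton shift:
Δλ = λ_C(1 - cos(74°)) = 2.4263 × 0.7244
Δλ = 1.7575 pm

Final wavelength:
λ' = 6.3000 + 1.7575 = 8.0575 pm

Final energy:
E' = hc/λ' = 1239.842 / 8.0575 = 153.8735 keV

(Intermediate values are shown rounded; full precision is carried through to the final answer.)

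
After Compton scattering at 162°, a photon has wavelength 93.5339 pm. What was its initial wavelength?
88.8000 pm

From λ' = λ + Δλ, we have λ = λ' - Δλ

First calculate the Compton shift:
Δλ = λ_C(1 - cos θ)
Δλ = 2.4263 × (1 - cos(162°))
Δλ = 2.4263 × 1.9511
Δλ = 4.7339 pm

Initial wavelength:
λ = λ' - Δλ
λ = 93.5339 - 4.7339
λ = 88.8000 pm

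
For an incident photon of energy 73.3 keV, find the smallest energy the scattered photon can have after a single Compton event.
56.9591 keV (at θ = 180°)

The scattered photon has minimum energy when its wavelength is maximum, i.e., when the Compton shift Δλ = λ_C(1 − cos θ) is maximum. This occurs at θ = 180° (backscattering), giving Δλ_max = 2λ_C = 4.8526 pm.

Initial wavelength: λ₀ = hc/E₀ = 16.9146 pm
Maximum final wavelength: λ'_max = λ₀ + 2λ_C = 16.9146 + 4.8526 = 21.7672 pm
Minimum final energy: E'_min = hc/λ'_max = 56.9591 keV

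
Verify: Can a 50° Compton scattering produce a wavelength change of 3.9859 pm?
No, inconsistent

Calculate the expected shift for θ = 50°:

Δλ_expected = λ_C(1 - cos(50°))
Δλ_expected = 2.4263 × (1 - cos(50°))
Δλ_expected = 2.4263 × 0.3572
Δλ_expected = 0.8667 pm

Given shift: 3.9859 pm
Expected shift: 0.8667 pm
Difference: 3.1192 pm

The values do not match. The given shift corresponds to θ ≈ 130.0°, not 50°.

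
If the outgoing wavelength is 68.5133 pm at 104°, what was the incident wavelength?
65.5000 pm

From λ' = λ + Δλ, we have λ = λ' - Δλ

First calculate the Compton shift:
Δλ = λ_C(1 - cos θ)
Δλ = 2.4263 × (1 - cos(104°))
Δλ = 2.4263 × 1.2419
Δλ = 3.0133 pm

Initial wavelength:
λ = λ' - Δλ
λ = 68.5133 - 3.0133
λ = 65.5000 pm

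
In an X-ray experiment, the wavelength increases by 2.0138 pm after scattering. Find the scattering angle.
80.21°

From the Compton formula Δλ = λ_C(1 - cos θ), we can solve for θ:

cos θ = 1 - Δλ/λ_C

Given:
- Δλ = 2.0138 pm
- λ_C = h/(m_e·c) ≈ 2.42631024 pm

cos θ = 1 - 2.0138/2.42631024
cos θ = 1 - 0.829985
cos θ = 0.170015

θ = arccos(0.170015)
θ = 80.21°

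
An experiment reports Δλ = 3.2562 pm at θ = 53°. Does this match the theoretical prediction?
No, inconsistent

Calculate the expected shift for θ = 53°:

Δλ_expected = λ_C(1 - cos(53°))
Δλ_expected = 2.4263 × (1 - cos(53°))
Δλ_expected = 2.4263 × 0.3982
Δλ_expected = 0.9661 pm

Given shift: 3.2562 pm
Expected shift: 0.9661 pm
Difference: 2.2900 pm

The values do not match. The given shift corresponds to θ ≈ 110.0°, not 53°.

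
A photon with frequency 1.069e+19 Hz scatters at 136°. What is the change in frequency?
1.384e+18 Hz (decrease)

Convert frequency to wavelength (c = 299792458 m/s):
λ₀ = c/f₀ = 299792458/1.069e+19 = 2.8044196e-11 m = 28.0442 pm

Calculate Compton shift:
Δλ = λ_C(1 - cos(136°)) = 4.1717 pm

Final wavelength:
λ' = λ₀ + Δλ = 28.0442 + 4.1717 = 32.2158 pm

Final frequency:
f' = c/λ' = 299792458/3.2215848e-11 = 9.3057447e+18 Hz

Frequency shift (decrease):
Δf = f₀ - f' = 1.069e+19 - 9.3057447e+18 = 1.384e+18 Hz

(Intermediate values are shown rounded; full precision is carried through to the final answer.)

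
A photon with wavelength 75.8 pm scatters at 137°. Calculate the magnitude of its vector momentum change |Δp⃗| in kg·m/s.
1.5840e-23 kg·m/s

Photon momentum magnitude is p = h/λ.

Initial momentum:
p₀ = h/λ = 6.6261e-34/7.5800e-11 = 8.7415e-24 kg·m/s

After scattering:
λ' = λ + Δλ = 75.8 + 4.2008 = 80.0008 pm
p' = h/λ' = 6.6261e-34/8.0001e-11 = 8.2825e-24 kg·m/s

Momentum is a vector; the scattered photon's direction makes angle θ = 137° with the incident direction. The magnitude of the vector change Δp⃗ = p⃗₀ − p⃗' is found from the law of cosines:
|Δp⃗|² = p₀² + p'² − 2p₀p'cos θ
|Δp⃗|² = (8.7415e-24)² + (8.2825e-24)² − 2·8.7415e-24·8.2825e-24·cos(137°)
|Δp⃗| = 1.5840e-23 kg·m/s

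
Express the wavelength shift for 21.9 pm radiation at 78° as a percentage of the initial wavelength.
8.7756%

Calculate the Compton shift:
Δλ = λ_C(1 - cos(78°))
Δλ = 2.4263 × (1 - cos(78°))
Δλ = 2.4263 × 0.7921
Δλ = 1.9219 pm

Percentage change:
(Δλ/λ₀) × 100 = (1.9219/21.9) × 100
= 8.7756%

(Intermediate values are shown rounded; full precision is carried through to the final answer.)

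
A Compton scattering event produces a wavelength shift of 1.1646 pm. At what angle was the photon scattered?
58.67°

From the Compton formula Δλ = λ_C(1 - cos θ), we can solve for θ:

cos θ = 1 - Δλ/λ_C

Given:
- Δλ = 1.1646 pm
- λ_C = h/(m_e·c) ≈ 2.42631024 pm

cos θ = 1 - 1.1646/2.42631024
cos θ = 1 - 0.479988
cos θ = 0.520012

θ = arccos(0.520012)
θ = 58.67°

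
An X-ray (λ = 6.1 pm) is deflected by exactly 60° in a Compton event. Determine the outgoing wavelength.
7.3132 pm

Using the Compton formula: λ' = λ + λ_C(1 − cos θ)

For θ = 60°, cos θ = 1/2 (exact) = 0.5000, so:
1 − cos 60° = 1 − (1/2) = 0.5000

Δλ = λ_C × 0.5000 = 2.4263 × 0.5000 = 1.2132 pm

λ' = 6.1 + 1.2132 = 7.3132 pm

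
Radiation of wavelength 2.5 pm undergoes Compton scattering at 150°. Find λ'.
7.0276 pm

Using the Compton formula: λ' = λ + λ_C(1 − cos θ)

For θ = 150°, cos θ = -√3/2 (exact) ≈ -0.8660, so:
1 − cos 150° = 1 − (-√3/2) ≈ 1.8660

Δλ = λ_C × 1.8660 = 2.4263 × 1.8660 = 4.5276 pm

λ' = 2.5 + 4.5276 = 7.0276 pm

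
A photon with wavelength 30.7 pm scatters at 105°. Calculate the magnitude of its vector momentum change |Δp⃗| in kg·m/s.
3.2719e-23 kg·m/s

Photon momentum magnitude is p = h/λ.

Initial momentum:
p₀ = h/λ = 6.6261e-34/3.0700e-11 = 2.1583e-23 kg·m/s

After scattering:
λ' = λ + Δλ = 30.7 + 3.0543 = 33.7543 pm
p' = h/λ' = 6.6261e-34/3.3754e-11 = 1.9630e-23 kg·m/s

Momentum is a vector; the scattered photon's direction makes angle θ = 105° with the incident direction. The magnitude of the vector change Δp⃗ = p⃗₀ − p⃗' is found from the law of cosines:
|Δp⃗|² = p₀² + p'² − 2p₀p'cos θ
|Δp⃗|² = (2.1583e-23)² + (1.9630e-23)² − 2·2.1583e-23·1.9630e-23·cos(105°)
|Δp⃗| = 3.2719e-23 kg·m/s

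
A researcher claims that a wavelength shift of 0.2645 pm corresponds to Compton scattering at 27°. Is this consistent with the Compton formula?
Yes, consistent

Calculate the expected shift for θ = 27°:

Δλ_expected = λ_C(1 - cos(27°))
Δλ_expected = 2.4263 × (1 - cos(27°))
Δλ_expected = 2.4263 × 0.1090
Δλ_expected = 0.2645 pm

Given shift: 0.2645 pm
Expected shift: 0.2645 pm
Difference: 0.0000 pm

The values match. This is consistent with Compton scattering at the stated angle.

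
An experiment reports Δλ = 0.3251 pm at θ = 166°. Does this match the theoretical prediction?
No, inconsistent

Calculate the expected shift for θ = 166°:

Δλ_expected = λ_C(1 - cos(166°))
Δλ_expected = 2.4263 × (1 - cos(166°))
Δλ_expected = 2.4263 × 1.9703
Δλ_expected = 4.7805 pm

Given shift: 0.3251 pm
Expected shift: 4.7805 pm
Difference: 4.4555 pm

The values do not match. The given shift corresponds to θ ≈ 30.0°, not 166°.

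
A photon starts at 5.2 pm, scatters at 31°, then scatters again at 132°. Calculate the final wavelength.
9.5964 pm

Apply Compton shift twice:

First scattering at θ₁ = 31°:
Δλ₁ = λ_C(1 - cos(31°))
Δλ₁ = 2.4263 × 0.1428
Δλ₁ = 0.3466 pm

After first scattering:
λ₁ = 5.2 + 0.3466 = 5.5466 pm

Second scattering at θ₂ = 132°:
Δλ₂ = λ_C(1 - cos(132°))
Δλ₂ = 2.4263 × 1.6691
Δλ₂ = 4.0498 pm

Final wavelength:
λ₂ = 5.5466 + 4.0498 = 9.5964 pm

Total shift: Δλ_total = 0.3466 + 4.0498 = 4.3964 pm

(Intermediate values are shown rounded; full precision is carried through to the final answer.)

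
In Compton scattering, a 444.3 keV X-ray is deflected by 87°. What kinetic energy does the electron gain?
200.7103 keV

By energy conservation: K_e = E_initial - E_final

First find the scattered photon energy:
Initial wavelength: λ = hc/E = 2.7906 pm
Compton shift: Δλ = λ_C(1 - cos(87°)) = 2.2993 pm
Final wavelength: λ' = 2.7906 + 2.2993 = 5.0899 pm
Final photon energy: E' = hc/λ' = 243.5897 keV

Electron kinetic energy:
K_e = E - E' = 444.3000 - 243.5897 = 200.7103 keV

(Intermediate values are shown rounded; full precision is carried through to the final answer.)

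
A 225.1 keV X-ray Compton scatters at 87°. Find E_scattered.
158.8057 keV

First convert energy to wavelength:
λ = hc/E, with hc ≈ 1239.842 keV·pm (i.e. 1239.842 eV·nm)

For E = 225.1 keV = 225100 eV:
λ = 1239.842 keV·pm / 225.1 keV
λ = 5.5080 pm

Calculate the Compton shift:
Δλ = λ_C(1 - cos(87°)) = 2.4263 × 0.9477
Δλ = 2.2993 pm

Final wavelength:
λ' = 5.5080 + 2.2993 = 7.8073 pm

Final energy:
E' = hc/λ' = 1239.842 / 7.8073 = 158.8057 keV

(Intermediate values are shown rounded; full precision is carried through to the final answer.)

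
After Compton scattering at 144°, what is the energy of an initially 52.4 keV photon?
44.2006 keV

First convert energy to wavelength:
λ = hc/E, with hc ≈ 1239.842 keV·pm (i.e. 1239.842 eV·nm)

For E = 52.4 keV = 52400 eV:
λ = 1239.842 keV·pm / 52.4 keV
λ = 23.6611 pm

Calculate the Compton shift:
Δλ = λ_C(1 - cos(144°)) = 2.4263 × 1.8090
Δλ = 4.3892 pm

Final wavelength:
λ' = 23.6611 + 4.3892 = 28.0503 pm

Final energy:
E' = hc/λ' = 1239.842 / 28.0503 = 44.2006 keV

(Intermediate values are shown rounded; full precision is carried through to the final answer.)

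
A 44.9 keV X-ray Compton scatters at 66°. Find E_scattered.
42.6754 keV

First convert energy to wavelength:
λ = hc/E, with hc ≈ 1239.842 keV·pm (i.e. 1239.842 eV·nm)

For E = 44.9 keV = 44900 eV:
λ = 1239.842 keV·pm / 44.9 keV
λ = 27.6134 pm

Calculate the Compton shift:
Δλ = λ_C(1 - cos(66°)) = 2.4263 × 0.5933
Δλ = 1.4394 pm

Final wavelength:
λ' = 27.6134 + 1.4394 = 29.0528 pm

Final energy:
E' = hc/λ' = 1239.842 / 29.0528 = 42.6754 keV

(Intermediate values are shown rounded; full precision is carried through to the final answer.)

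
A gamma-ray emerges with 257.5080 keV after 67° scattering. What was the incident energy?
371.6001 keV

Convert final energy to wavelength (hc ≈ 1239.842 keV·pm):
λ' = hc/E' = 1239.842 / 257.5080 = 4.8148 pm

Calculate the Compton shift:
Δλ = λ_C(1 - cos(67°))
Δλ = 2.4263 × (1 - cos(67°))
Δλ = 1.4783 pm

Initial wavelength:
λ = λ' - Δλ = 4.8148 - 1.4783 = 3.3365 pm

Initial energy:
E = hc/λ = 1239.842 / 3.3365 = 371.6001 keV

(Intermediate values are shown rounded; full precision is carried through to the final answer.)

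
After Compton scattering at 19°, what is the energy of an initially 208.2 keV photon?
203.6788 keV

First convert energy to wavelength:
λ = hc/E, with hc ≈ 1239.842 keV·pm (i.e. 1239.842 eV·nm)

For E = 208.2 keV = 208200 eV:
λ = 1239.842 keV·pm / 208.2 keV
λ = 5.9551 pm

Calculate the Compton shift:
Δλ = λ_C(1 - cos(19°)) = 2.4263 × 0.0545
Δλ = 0.1322 pm

Final wavelength:
λ' = 5.9551 + 0.1322 = 6.0872 pm

Final energy:
E' = hc/λ' = 1239.842 / 6.0872 = 203.6788 keV

(Intermediate values are shown rounded; full precision is carried through to the final answer.)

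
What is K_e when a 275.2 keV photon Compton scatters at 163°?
141.1897 keV

By energy conservation: K_e = E_initial - E_final

First find the scattered photon energy:
Initial wavelength: λ = hc/E = 4.5052 pm
Compton shift: Δλ = λ_C(1 - cos(163°)) = 4.7466 pm
Final wavelength: λ' = 4.5052 + 4.7466 = 9.2518 pm
Final photon energy: E' = hc/λ' = 134.0103 keV

Electron kinetic energy:
K_e = E - E' = 275.2000 - 134.0103 = 141.1897 keV

(Intermediate values are shown rounded; full precision is carried through to the final answer.)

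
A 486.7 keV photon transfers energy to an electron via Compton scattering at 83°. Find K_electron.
221.6668 keV

By energy conservation: K_e = E_initial - E_final

First find the scattered photon energy:
Initial wavelength: λ = hc/E = 2.5474 pm
Compton shift: Δλ = λ_C(1 - cos(83°)) = 2.1306 pm
Final wavelength: λ' = 2.5474 + 2.1306 = 4.6781 pm
Final photon energy: E' = hc/λ' = 265.0332 keV

Electron kinetic energy:
K_e = E - E' = 486.7000 - 265.0332 = 221.6668 keV

(Intermediate values are shown rounded; full precision is carried through to the final answer.)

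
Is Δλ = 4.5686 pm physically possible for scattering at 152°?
Yes, consistent

Calculate the expected shift for θ = 152°:

Δλ_expected = λ_C(1 - cos(152°))
Δλ_expected = 2.4263 × (1 - cos(152°))
Δλ_expected = 2.4263 × 1.8829
Δλ_expected = 4.5686 pm

Given shift: 4.5686 pm
Expected shift: 4.5686 pm
Difference: 0.0000 pm

The values match. This is consistent with Compton scattering at the stated angle.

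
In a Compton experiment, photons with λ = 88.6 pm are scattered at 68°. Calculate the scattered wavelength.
90.1174 pm

Using the Compton scattering formula:
λ' = λ + Δλ = λ + λ_C(1 - cos θ)

Given:
- Initial wavelength λ = 88.6 pm
- Scattering angle θ = 68°
- Compton wavelength λ_C ≈ 2.4263 pm

Calculate the shift:
Δλ = 2.4263 × (1 - cos(68°))
Δλ = 2.4263 × 0.6254
Δλ = 1.5174 pm

Final wavelength:
λ' = 88.6 + 1.5174 = 90.1174 pm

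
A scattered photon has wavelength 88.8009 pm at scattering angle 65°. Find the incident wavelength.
87.4000 pm

From λ' = λ + Δλ, we have λ = λ' - Δλ

First calculate the Compton shift:
Δλ = λ_C(1 - cos θ)
Δλ = 2.4263 × (1 - cos(65°))
Δλ = 2.4263 × 0.5774
Δλ = 1.4009 pm

Initial wavelength:
λ = λ' - Δλ
λ = 88.8009 - 1.4009
λ = 87.4000 pm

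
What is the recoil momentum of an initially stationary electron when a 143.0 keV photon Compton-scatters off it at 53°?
6.5143e-23 kg·m/s

The electron is initially at rest, so by conservation of momentum:
p⃗_e = p⃗₀ − p⃗'  (incident photon momentum minus scattered photon momentum)

Photon momentum magnitudes (p = h/λ = E/c):
λ₀ = hc/E₀ = 8.6702 pm → p₀ = h/λ₀ = 7.6423e-23 kg·m/s
Δλ = λ_C(1 − cos 53°) = 0.9661 pm
λ' = 9.6363 pm → p' = h/λ' = 6.8761e-23 kg·m/s

The scattered photon makes angle θ = 53° with the incident direction, so by the law of cosines:
|p⃗_e|² = p₀² + p'² − 2p₀p'cos θ
|p⃗_e|² = (7.6423e-23)² + (6.8761e-23)² − 2·7.6423e-23·6.8761e-23·cos(53°)
|p⃗_e| = 6.5143e-23 kg·m/s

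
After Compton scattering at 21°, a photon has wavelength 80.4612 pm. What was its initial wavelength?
80.3000 pm

From λ' = λ + Δλ, we have λ = λ' - Δλ

First calculate the Compton shift:
Δλ = λ_C(1 - cos θ)
Δλ = 2.4263 × (1 - cos(21°))
Δλ = 2.4263 × 0.0664
Δλ = 0.1612 pm

Initial wavelength:
λ = λ' - Δλ
λ = 80.4612 - 0.1612
λ = 80.3000 pm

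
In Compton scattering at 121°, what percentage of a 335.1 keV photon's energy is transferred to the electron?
0.4984 (or 49.84%)

Calculate initial and final photon energies:

Initial: E₀ = 335.1 keV → λ₀ = 3.6999 pm
Compton shift: Δλ = 3.6760 pm
Final wavelength: λ' = 7.3759 pm
Final energy: E' = 168.0944 keV

Fractional energy loss:
(E₀ - E')/E₀ = (335.1000 - 168.0944)/335.1000
= 167.0056/335.1000
= 0.4984
= 49.84%

(Intermediate values are shown rounded; full precision is carried through to the final answer.)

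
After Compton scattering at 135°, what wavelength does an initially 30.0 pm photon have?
34.1420 pm

Using the Compton formula: λ' = λ + λ_C(1 − cos θ)

For θ = 135°, cos θ = -√2/2 (exact) ≈ -0.7071, so:
1 − cos 135° = 1 − (-√2/2) ≈ 1.7071

Δλ = λ_C × 1.7071 = 2.4263 × 1.7071 = 4.1420 pm

λ' = 30.0 + 4.1420 = 34.1420 pm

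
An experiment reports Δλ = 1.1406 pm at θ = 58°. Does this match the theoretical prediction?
Yes, consistent

Calculate the expected shift for θ = 58°:

Δλ_expected = λ_C(1 - cos(58°))
Δλ_expected = 2.4263 × (1 - cos(58°))
Δλ_expected = 2.4263 × 0.4701
Δλ_expected = 1.1406 pm

Given shift: 1.1406 pm
Expected shift: 1.1406 pm
Difference: 0.0000 pm

The values match. This is consistent with Compton scattering at the stated angle.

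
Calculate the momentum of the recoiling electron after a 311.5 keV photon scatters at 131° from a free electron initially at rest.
2.2950e-22 kg·m/s

The electron is initially at rest, so by conservation of momentum:
p⃗_e = p⃗₀ − p⃗'  (incident photon momentum minus scattered photon momentum)

Photon momentum magnitudes (p = h/λ = E/c):
λ₀ = hc/E₀ = 3.9802 pm → p₀ = h/λ₀ = 1.6647e-22 kg·m/s
Δλ = λ_C(1 − cos 131°) = 4.0181 pm
λ' = 7.9983 pm → p' = h/λ' = 8.2843e-23 kg·m/s

The scattered photon makes angle θ = 131° with the incident direction, so by the law of cosines:
|p⃗_e|² = p₀² + p'² − 2p₀p'cos θ
|p⃗_e|² = (1.6647e-22)² + (8.2843e-23)² − 2·1.6647e-22·8.2843e-23·cos(131°)
|p⃗_e| = 2.2950e-22 kg·m/s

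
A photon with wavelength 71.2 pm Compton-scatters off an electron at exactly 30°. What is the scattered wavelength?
71.5251 pm

Using the Compton formula: λ' = λ + λ_C(1 − cos θ)

For θ = 30°, cos θ = √3/2 (exact) ≈ 0.8660, so:
1 − cos 30° = 1 − (√3/2) ≈ 0.1340

Δλ = λ_C × 0.1340 = 2.4263 × 0.1340 = 0.3251 pm

λ' = 71.2 + 0.3251 = 71.5251 pm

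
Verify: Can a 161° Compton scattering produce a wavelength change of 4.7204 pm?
Yes, consistent

Calculate the expected shift for θ = 161°:

Δλ_expected = λ_C(1 - cos(161°))
Δλ_expected = 2.4263 × (1 - cos(161°))
Δλ_expected = 2.4263 × 1.9455
Δλ_expected = 4.7204 pm

Given shift: 4.7204 pm
Expected shift: 4.7204 pm
Difference: 0.0000 pm

The values match. This is consistent with Compton scattering at the stated angle.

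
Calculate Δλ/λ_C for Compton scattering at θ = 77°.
0.7750 λ_C

The Compton shift formula is:
Δλ = λ_C(1 - cos θ)

Dividing both sides by λ_C:
Δλ/λ_C = 1 - cos θ

For θ = 77°:
Δλ/λ_C = 1 - cos(77°)
Δλ/λ_C = 1 - 0.2250
Δλ/λ_C = 0.7750

This means the shift is 0.7750 × λ_C = 1.8805 pm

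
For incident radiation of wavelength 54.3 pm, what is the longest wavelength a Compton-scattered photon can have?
59.1526 pm (at θ = 180°)

The Compton shift is Δλ = λ_C(1 − cos θ).

Since cos θ ranges from −1 to 1, the factor (1 − cos θ) ranges from 0 to 2; the maximum shift occurs at θ = 180° (backscattering):
Δλ_max = 2λ_C = 2 × 2.4263 pm = 4.8526 pm

Maximum scattered wavelength:
λ'_max = λ₀ + Δλ_max = 54.3 + 4.8526 = 59.1526 pm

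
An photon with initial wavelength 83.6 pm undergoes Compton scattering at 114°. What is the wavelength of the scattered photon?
87.0132 pm

Using the Compton scattering formula:
λ' = λ + Δλ = λ + λ_C(1 - cos θ)

Given:
- Initial wavelength λ = 83.6 pm
- Scattering angle θ = 114°
- Compton wavelength λ_C ≈ 2.4263 pm

Calculate the shift:
Δλ = 2.4263 × (1 - cos(114°))
Δλ = 2.4263 × 1.4067
Δλ = 3.4132 pm

Final wavelength:
λ' = 83.6 + 3.4132 = 87.0132 pm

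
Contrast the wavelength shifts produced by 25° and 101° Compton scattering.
101° produces the larger shift by a factor of 12.710

Calculate both shifts using Δλ = λ_C(1 - cos θ):

For θ₁ = 25°:
Δλ₁ = 2.4263 × (1 - cos(25°))
Δλ₁ = 2.4263 × 0.0937
Δλ₁ = 0.2273 pm

For θ₂ = 101°:
Δλ₂ = 2.4263 × (1 - cos(101°))
Δλ₂ = 2.4263 × 1.1908
Δλ₂ = 2.8893 pm

The 101° angle produces the larger shift.
Ratio: 2.8893/0.2273 = 12.710

(Intermediate values are shown rounded; full precision is carried through to the final answer.)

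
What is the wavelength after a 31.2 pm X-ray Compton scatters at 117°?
34.7278 pm

Using the Compton scattering formula:
λ' = λ + Δλ = λ + λ_C(1 - cos θ)

Given:
- Initial wavelength λ = 31.2 pm
- Scattering angle θ = 117°
- Compton wavelength λ_C ≈ 2.4263 pm

Calculate the shift:
Δλ = 2.4263 × (1 - cos(117°))
Δλ = 2.4263 × 1.4540
Δλ = 3.5278 pm

Final wavelength:
λ' = 31.2 + 3.5278 = 34.7278 pm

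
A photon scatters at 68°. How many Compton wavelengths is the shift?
0.6254 λ_C

The Compton shift formula is:
Δλ = λ_C(1 - cos θ)

Dividing both sides by λ_C:
Δλ/λ_C = 1 - cos θ

For θ = 68°:
Δλ/λ_C = 1 - cos(68°)
Δλ/λ_C = 1 - 0.3746
Δλ/λ_C = 0.6254

This means the shift is 0.6254 × λ_C = 1.5174 pm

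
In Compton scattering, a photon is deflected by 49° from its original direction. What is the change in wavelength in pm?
0.8345 pm

Using the Compton scattering formula:
Δλ = λ_C(1 - cos θ)

where λ_C = h/(m_e·c) ≈ 2.4263 pm is the Compton wavelength of an electron.

For θ = 49°:
cos(49°) = 0.6561
1 - cos(49°) = 0.3439

Δλ = 2.4263 × 0.3439
Δλ = 0.8345 pm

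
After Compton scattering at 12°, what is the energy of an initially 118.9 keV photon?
118.2985 keV

First convert energy to wavelength:
λ = hc/E, with hc ≈ 1239.842 keV·pm (i.e. 1239.842 eV·nm)

For E = 118.9 keV = 118900 eV:
λ = 1239.842 keV·pm / 118.9 keV
λ = 10.4276 pm

Calculate the Compton shift:
Δλ = λ_C(1 - cos(12°)) = 2.4263 × 0.0219
Δλ = 0.0530 pm

Final wavelength:
λ' = 10.4276 + 0.0530 = 10.4806 pm

Final energy:
E' = hc/λ' = 1239.842 / 10.4806 = 118.2985 keV

(Intermediate values are shown rounded; full precision is carried through to the final answer.)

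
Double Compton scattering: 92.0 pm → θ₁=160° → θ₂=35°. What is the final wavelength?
97.1451 pm

Apply Compton shift twice:

First scattering at θ₁ = 160°:
Δλ₁ = λ_C(1 - cos(160°))
Δλ₁ = 2.4263 × 1.9397
Δλ₁ = 4.7063 pm

After first scattering:
λ₁ = 92.0 + 4.7063 = 96.7063 pm

Second scattering at θ₂ = 35°:
Δλ₂ = λ_C(1 - cos(35°))
Δλ₂ = 2.4263 × 0.1808
Δλ₂ = 0.4388 pm

Final wavelength:
λ₂ = 96.7063 + 0.4388 = 97.1451 pm

Total shift: Δλ_total = 4.7063 + 0.4388 = 5.1451 pm

(Intermediate values are shown rounded; full precision is carried through to the final answer.)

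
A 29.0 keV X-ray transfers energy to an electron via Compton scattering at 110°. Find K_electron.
2.0524 keV

By energy conservation: K_e = E_initial - E_final

First find the scattered photon energy:
Initial wavelength: λ = hc/E = 42.7532 pm
Compton shift: Δλ = λ_C(1 - cos(110°)) = 3.2562 pm
Final wavelength: λ' = 42.7532 + 3.2562 = 46.0093 pm
Final photon energy: E' = hc/λ' = 26.9476 keV

Electron kinetic energy:
K_e = E - E' = 29.0000 - 26.9476 = 2.0524 keV

(Intermediate values are shown rounded; full precision is carried through to the final answer.)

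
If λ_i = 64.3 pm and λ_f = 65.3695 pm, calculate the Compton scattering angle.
56.00°

First find the wavelength shift:
Δλ = λ' - λ = 65.3695 - 64.3 = 1.0695 pm

Using Δλ = λ_C(1 - cos θ), with λ_C = h/(m_e·c) ≈ 2.42631024 pm:
cos θ = 1 - Δλ/λ_C
cos θ = 1 - 1.0695/2.42631024
cos θ = 0.559207

θ = arccos(0.559207)
θ = 56.00°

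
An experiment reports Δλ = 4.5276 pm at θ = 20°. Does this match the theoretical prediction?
No, inconsistent

Calculate the expected shift for θ = 20°:

Δλ_expected = λ_C(1 - cos(20°))
Δλ_expected = 2.4263 × (1 - cos(20°))
Δλ_expected = 2.4263 × 0.0603
Δλ_expected = 0.1463 pm

Given shift: 4.5276 pm
Expected shift: 0.1463 pm
Difference: 4.3812 pm

The values do not match. The given shift corresponds to θ ≈ 150.0°, not 20°.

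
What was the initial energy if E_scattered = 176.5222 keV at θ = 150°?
496.6996 keV

Convert final energy to wavelength (hc ≈ 1239.842 keV·pm):
λ' = hc/E' = 1239.842 / 176.5222 = 7.0237 pm

Calculate the Compton shift:
Δλ = λ_C(1 - cos(150°))
Δλ = 2.4263 × (1 - cos(150°))
Δλ = 4.5276 pm

Initial wavelength:
λ = λ' - Δλ = 7.0237 - 4.5276 = 2.4962 pm

Initial energy:
E = hc/λ = 1239.842 / 2.4962 = 496.6996 keV

(Intermediate values are shown rounded; full precision is carried through to the final answer.)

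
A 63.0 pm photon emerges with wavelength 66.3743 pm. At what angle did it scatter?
113.00°

First find the wavelength shift:
Δλ = λ' - λ = 66.3743 - 63.0 = 3.3743 pm

Using Δλ = λ_C(1 - cos θ), with λ_C = h/(m_e·c) ≈ 2.42631024 pm:
cos θ = 1 - Δλ/λ_C
cos θ = 1 - 3.3743/2.42631024
cos θ = -0.390713

θ = arccos(-0.390713)
θ = 113.00°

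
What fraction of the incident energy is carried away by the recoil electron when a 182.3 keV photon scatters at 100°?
0.2951 (or 29.51%)

Calculate initial and final photon energies:

Initial: E₀ = 182.3 keV → λ₀ = 6.8011 pm
Compton shift: Δλ = 2.8476 pm
Final wavelength: λ' = 9.6487 pm
Final energy: E' = 128.4978 keV

Fractional energy loss:
(E₀ - E')/E₀ = (182.3000 - 128.4978)/182.3000
= 53.8022/182.3000
= 0.2951
= 29.51%

(Intermediate values are shown rounded; full precision is carried through to the final answer.)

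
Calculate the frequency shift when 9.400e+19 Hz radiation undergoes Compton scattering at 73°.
3.290e+19 Hz (decrease)

Convert frequency to wavelength (c = 299792458 m/s):
λ₀ = c/f₀ = 299792458/9.400e+19 = 3.1892815e-12 m = 3.1893 pm

Calculate Compton shift:
Δλ = λ_C(1 - cos(73°)) = 1.7169 pm

Final wavelength:
λ' = λ₀ + Δλ = 3.1893 + 1.7169 = 4.9062 pm

Final frequency:
f' = c/λ' = 299792458/4.9062072e-12 = 6.1104728e+19 Hz

Frequency shift (decrease):
Δf = f₀ - f' = 9.400e+19 - 6.1104728e+19 = 3.290e+19 Hz

(Intermediate values are shown rounded; full precision is carried through to the final answer.)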